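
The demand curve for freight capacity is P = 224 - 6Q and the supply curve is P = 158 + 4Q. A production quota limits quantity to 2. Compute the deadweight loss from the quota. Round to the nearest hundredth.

Without the quota, 224 - 6Q = 158 + 4Q gives Q* = 6.6.
At Q = 2 the demand price is 224 - 6(2) = 212 and the supply price is 158 + 4(2) = 166.
DWL = (1/2)(gap between curves at 2) x (Q* - 2) = (1/2)(46)(4.6) = 105.8.

105.80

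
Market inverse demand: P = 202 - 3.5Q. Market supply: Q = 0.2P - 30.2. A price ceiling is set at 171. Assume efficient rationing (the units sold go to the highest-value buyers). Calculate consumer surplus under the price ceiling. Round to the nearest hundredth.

Rewriting supply in inverse form: P = 151 + 5Q.
Free-market equilibrium: 202 - 3.5Q = 151 + 5Q gives Q* = 6, P* = 181.
At P = 171, sellers supply (171 - 151)/5 = 4 while buyers want more, so the quantity traded is 4 at price 171.
The demand price at Q = 4 is 188. CS is the trapezoid between demand and 171 over [0, 4]: (1/2)[(202 - 171) + (188 - 171)](4) = 96.

96.00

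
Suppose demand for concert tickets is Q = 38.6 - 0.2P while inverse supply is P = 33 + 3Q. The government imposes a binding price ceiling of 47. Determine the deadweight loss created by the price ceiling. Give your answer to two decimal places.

Rewriting demand in inverse form: P = 193 - 5Q.
Without the control, 193 - 5Q = 33 + 3Q so Q* = 20 and P* = 93.
At the ceiling price 47, quantity supplied is (47 - 33)/3 = 4.6667; supply is the short side, so Q = 4.6667 trades at P = 47.
The lost-trades triangle has base Q* - 4.6667 = 15.3333 and height equal to the gap between the curves at Q = 4.6667, which is 169.6667 - 47 = 122.6667. DWL = (1/2)(15.3333)(122.6667) = 940.4444.

940.44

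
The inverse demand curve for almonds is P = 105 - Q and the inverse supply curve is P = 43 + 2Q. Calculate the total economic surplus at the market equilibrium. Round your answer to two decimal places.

Set 105 - Q = 43 + 2Q, which gives 62 = 3Q, so Q* = 20.6667 and P* = 105 - (20.6667) = 84.3333.
Total surplus is the full triangle between the curves from 0 to Q*: (1/2)(20.6667)(105 - 43) = 640.6667.

640.67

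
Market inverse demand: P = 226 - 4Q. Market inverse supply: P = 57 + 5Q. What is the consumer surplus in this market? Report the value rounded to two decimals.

705.21

Set 226 - 4Q = 57 + 5Q, which gives 169 = 9Q, so Q* = 18.7778 and P* = 226 - 4(18.7778) = 150.8889.
CS is the area between the demand curve and P* from 0 to Q*: (1/2)(18.7778)(75.1111) = 705.2099.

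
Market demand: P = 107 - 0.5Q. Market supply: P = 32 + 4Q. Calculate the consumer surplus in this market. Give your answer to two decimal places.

Setting demand equal to supply, 75 = 4.5Q, so Q* = 16.6667 and P* = 98.6667.
Consumer surplus is the triangle under demand above P*: (1/2)(16.6667)(107 - 98.6667) = (1/2)(16.6667)(8.3333) = 69.4444.

69.44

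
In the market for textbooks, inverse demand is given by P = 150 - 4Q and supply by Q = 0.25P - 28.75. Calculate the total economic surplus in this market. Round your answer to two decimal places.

Rewriting supply in inverse form: P = 115 + 4Q.
Equilibrium: 150 - 4Q = 115 + 4Q, so Q* = 4.375 and P* = 132.5.
CS = (1/2)(4.375)(17.5) = 38.2812 and PS = (1/2)(4.375)(17.5) = 38.2812, so total surplus = 76.5625.

76.56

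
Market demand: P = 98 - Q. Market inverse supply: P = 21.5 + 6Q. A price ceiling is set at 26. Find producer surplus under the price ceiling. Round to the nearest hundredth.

1.69

Free-market equilibrium: 98 - Q = 21.5 + 6Q gives Q* = 10.9286, P* = 87.0714.
At the ceiling price 26, quantity supplied is (26 - 21.5)/6 = 0.75; supply is the short side, so Q = 0.75 trades at P = 26.
PS is the triangle above supply below 26: (1/2)(0.75)(26 - 21.5) = 1.6875.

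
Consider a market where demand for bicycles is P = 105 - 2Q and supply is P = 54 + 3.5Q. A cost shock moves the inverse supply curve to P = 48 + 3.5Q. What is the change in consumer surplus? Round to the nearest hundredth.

Initial equilibrium: Q_0 = 9.2727, P_0 = 86.4545; CS_0 = (1/2)(9.2727)(18.5455) = 85.9835, PS_0 = (1/2)(9.2727)(32.4545) = 150.4711.
New equilibrium: 105 - 2Q = 48 + 3.5Q gives Q_1 = 10.3636, P_1 = 84.2727; CS_1 = 107.405, PS_1 = 187.9587.
Change in consumer surplus = 107.405 - 85.9835 = 21.4215.

21.42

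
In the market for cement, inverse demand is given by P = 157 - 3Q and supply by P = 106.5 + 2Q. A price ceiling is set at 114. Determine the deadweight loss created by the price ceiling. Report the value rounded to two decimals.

100.81

Free-market equilibrium: 157 - 3Q = 106.5 + 2Q gives Q* = 10.1, P* = 126.7.
At P = 114, sellers supply (114 - 106.5)/2 = 3.75 while buyers want more, so the quantity traded is 3.75 at price 114.
The lost-trades triangle has base Q* - 3.75 = 6.35 and height equal to the gap between the curves at Q = 3.75, which is 145.75 - 114 = 31.75. DWL = (1/2)(6.35)(31.75) = 100.8063.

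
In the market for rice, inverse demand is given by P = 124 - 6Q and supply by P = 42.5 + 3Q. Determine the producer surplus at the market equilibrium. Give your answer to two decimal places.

123.00

Setting demand equal to supply, 81.5 = 9Q, so Q* = 9.0556 and P* = 69.6667.
The supply curve's price intercept is 42.5, so PS = (1/2)(Q*)(P* - 42.5) = (1/2)(9.0556)(27.1667) = 123.0046.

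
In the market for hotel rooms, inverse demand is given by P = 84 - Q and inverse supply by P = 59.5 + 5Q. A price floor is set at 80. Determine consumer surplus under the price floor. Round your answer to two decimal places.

Without the control, 84 - Q = 59.5 + 5Q so Q* = 4.0833 and P* = 79.9167.
At P = 80, buyers demand (84 - 80)/1 = 4 while sellers would supply more, so the quantity traded is 4 at price 80.
CS is the triangle under demand above 80: (1/2)(4)(84 - 80) = 8.

8.00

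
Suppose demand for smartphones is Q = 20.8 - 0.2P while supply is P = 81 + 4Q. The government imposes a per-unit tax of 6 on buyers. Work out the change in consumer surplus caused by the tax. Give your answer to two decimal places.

-7.41

Rewriting demand in inverse form: P = 104 - 5Q.
Without the tax, 104 - 5Q = 81 + 4Q so Q* = 2.5556 and P* = 91.2222.
With the tax, buyers' net willingness to pay falls by 6: (104 - 6) - 5Q = 81 + 4Q, so Q_t = 1.8889. Buyers pay P_b = 94.5556; sellers receive P_s = P_b - 6 = 88.5556.
Consumers lose the trapezoid between P* and P_b out to Q_t plus the triangle from Q_t to Q*: change in CS = 8.9198 - 16.3272 = -7.4074.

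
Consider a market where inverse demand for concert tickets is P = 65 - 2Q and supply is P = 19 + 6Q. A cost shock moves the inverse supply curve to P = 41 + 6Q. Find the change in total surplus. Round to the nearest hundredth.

-96.25

Initial equilibrium: Q_0 = 5.75, P_0 = 53.5; CS_0 = (1/2)(5.75)(11.5) = 33.0625, PS_0 = (1/2)(5.75)(34.5) = 99.1875.
New equilibrium: 65 - 2Q = 41 + 6Q gives Q_1 = 3, P_1 = 59; CS_1 = 9, PS_1 = 27.
Change in total surplus = (9 + 27) - (33.0625 + 99.1875) = -96.25.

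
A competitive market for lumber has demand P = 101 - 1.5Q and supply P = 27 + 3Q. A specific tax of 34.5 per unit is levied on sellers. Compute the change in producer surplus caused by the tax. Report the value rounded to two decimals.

-290.06

Pre-tax equilibrium: 101 - 1.5Q = 27 + 3Q gives Q* = 16.4444, P* = 76.3333.
A tax on sellers shifts supply up by 34.5: 101 - 1.5Q = 27 + 3Q + 34.5, so Q_t = 8.7778. Buyers pay P_b = 87.8333; sellers receive P_s = P_b - 34.5 = 53.3333.
PS falls from (1/2)(16.4444)(49.3333) = 405.6296 to (1/2)(8.7778)(26.3333) = 115.5741, a change of -290.0556.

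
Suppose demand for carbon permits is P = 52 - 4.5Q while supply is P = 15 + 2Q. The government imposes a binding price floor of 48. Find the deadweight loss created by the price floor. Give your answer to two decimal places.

Free-market equilibrium: 52 - 4.5Q = 15 + 2Q gives Q* = 5.6923, P* = 26.3846.
At the floor price 48, quantity demanded is (52 - 48)/4.5 = 0.8889; demand is the short side, so Q = 0.8889 trades at P = 48.
At Q = 0.8889 the demand price is 48 and the supply price is 16.7778. Deadweight loss is the triangle between the curves from 0.8889 to 5.6923: (1/2)(48 - 16.7778)(5.6923 - 0.8889) = 74.9867.

74.99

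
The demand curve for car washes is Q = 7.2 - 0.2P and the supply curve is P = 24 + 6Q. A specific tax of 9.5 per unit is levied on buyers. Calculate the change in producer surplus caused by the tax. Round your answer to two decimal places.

-3.42

Rewriting demand in inverse form: P = 36 - 5Q.
Pre-tax equilibrium: 36 - 5Q = 24 + 6Q gives Q* = 1.0909, P* = 30.5455.
With the tax, buyers' net willingness to pay falls by 9.5: (36 - 9.5) - 5Q = 24 + 6Q, so Q_t = 0.2273. Buyers pay P_b = 34.8636; sellers receive P_s = P_b - 9.5 = 25.3636.
Producers lose the trapezoid between P_s and P* out to Q_t plus the triangle from Q_t to Q*: change in PS = 0.155 - 3.5702 = -3.4153.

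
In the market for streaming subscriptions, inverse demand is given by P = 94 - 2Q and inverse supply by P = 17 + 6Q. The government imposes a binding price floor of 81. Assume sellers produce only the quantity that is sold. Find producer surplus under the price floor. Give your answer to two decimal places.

Without the control, 94 - 2Q = 17 + 6Q so Q* = 9.625 and P* = 74.75.
At the floor price 81, quantity demanded is (94 - 81)/2 = 6.5; demand is the short side, so Q = 6.5 trades at P = 81.
The supply price at Q = 6.5 is 56. PS is the trapezoid between 81 and supply over [0, 6.5]: (1/2)[(81 - 17) + (81 - 56)](6.5) = 289.25.

289.25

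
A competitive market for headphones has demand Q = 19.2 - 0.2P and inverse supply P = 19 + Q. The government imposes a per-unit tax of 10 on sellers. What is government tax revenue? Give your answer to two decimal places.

Rewriting demand in inverse form: P = 96 - 5Q.
Without the tax, 96 - 5Q = 19 + Q so Q* = 12.8333 and P* = 31.8333.
A tax on sellers shifts supply up by 10: 96 - 5Q = 19 + Q + 10, so Q_t = 11.1667. Buyers pay P_b = 40.1667; sellers receive P_s = P_b - 10 = 30.1667.
Revenue is the tax times quantity traded: 10 x 11.1667 = 111.6667.

111.67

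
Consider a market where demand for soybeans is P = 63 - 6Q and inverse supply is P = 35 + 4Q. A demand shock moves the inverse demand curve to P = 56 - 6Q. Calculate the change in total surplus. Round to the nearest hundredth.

Initial equilibrium: Q_0 = 2.8, P_0 = 46.2; CS_0 = (1/2)(2.8)(16.8) = 23.52, PS_0 = (1/2)(2.8)(11.2) = 15.68.
New equilibrium: 56 - 6Q = 35 + 4Q gives Q_1 = 2.1, P_1 = 43.4; CS_1 = 13.23, PS_1 = 8.82.
Change in total surplus = (13.23 + 8.82) - (23.52 + 15.68) = -17.15.

-17.15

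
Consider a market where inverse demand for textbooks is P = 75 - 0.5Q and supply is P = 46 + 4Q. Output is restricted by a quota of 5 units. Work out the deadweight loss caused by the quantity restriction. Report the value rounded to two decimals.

Without the quota, 75 - 0.5Q = 46 + 4Q gives Q* = 6.4444.
At Q = 5 the demand price is 75 - 0.5(5) = 72.5 and the supply price is 46 + 4(5) = 66.
DWL = (1/2)(gap between curves at 5) x (Q* - 5) = (1/2)(6.5)(1.4444) = 4.6944.

4.69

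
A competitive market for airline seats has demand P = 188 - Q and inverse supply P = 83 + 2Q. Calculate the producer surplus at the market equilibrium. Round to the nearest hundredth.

Set 188 - Q = 83 + 2Q, which gives 105 = 3Q, so Q* = 35 and P* = 188 - (35) = 153.
PS is the area between P* and the supply curve from 0 to Q*: (1/2)(35)(70) = 1225.

1225.00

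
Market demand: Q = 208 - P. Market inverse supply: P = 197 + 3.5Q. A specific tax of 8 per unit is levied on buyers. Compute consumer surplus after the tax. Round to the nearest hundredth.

0.22

Rewriting demand in inverse form: P = 208 - Q.
Pre-tax equilibrium: 208 - Q = 197 + 3.5Q gives Q* = 2.4444, P* = 205.5556.
A tax on buyers shifts demand down by 8: (208 - 8) - Q = 197 + 3.5Q, so Q_t = 0.6667. Buyers pay P_b = 207.3333; sellers receive P_s = P_b - 8 = 199.3333.
Consumer surplus is the triangle under demand above P_b: (1/2)(0.6667)(208 - 207.3333) = 0.2222.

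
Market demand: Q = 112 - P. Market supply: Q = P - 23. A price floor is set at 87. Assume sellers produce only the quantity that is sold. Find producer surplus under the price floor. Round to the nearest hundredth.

1287.50

Rewriting demand in inverse form: P = 112 - Q.
Rewriting supply in inverse form: P = 23 + Q.
Free-market equilibrium: 112 - Q = 23 + Q gives Q* = 44.5, P* = 67.5.
At the floor price 87, quantity demanded is (112 - 87)/1 = 25; demand is the short side, so Q = 25 trades at P = 87.
The supply price at Q = 25 is 48. PS is the trapezoid between 87 and supply over [0, 25]: (1/2)[(87 - 23) + (87 - 48)](25) = 1287.5.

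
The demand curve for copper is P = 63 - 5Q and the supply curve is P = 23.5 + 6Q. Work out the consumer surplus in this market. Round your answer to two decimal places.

32.24

Setting demand equal to supply, 39.5 = 11Q, so Q* = 3.5909 and P* = 45.0455.
The demand choke price is 63, so CS = (1/2)(Q*)(63 - P*) = (1/2)(3.5909)(17.9545) = 32.2366.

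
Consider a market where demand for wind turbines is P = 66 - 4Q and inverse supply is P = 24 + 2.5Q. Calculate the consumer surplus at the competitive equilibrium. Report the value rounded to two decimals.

83.50

Setting demand equal to supply, 42 = 6.5Q, so Q* = 6.4615 and P* = 40.1538.
The demand choke price is 66, so CS = (1/2)(Q*)(66 - P*) = (1/2)(6.4615)(25.8462) = 83.503.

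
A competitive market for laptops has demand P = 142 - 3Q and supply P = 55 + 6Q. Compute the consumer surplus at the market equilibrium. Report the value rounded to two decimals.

140.17

Setting demand equal to supply, 87 = 9Q, so Q* = 9.6667 and P* = 113.
CS is the area between the demand curve and P* from 0 to Q*: (1/2)(9.6667)(29) = 140.1667.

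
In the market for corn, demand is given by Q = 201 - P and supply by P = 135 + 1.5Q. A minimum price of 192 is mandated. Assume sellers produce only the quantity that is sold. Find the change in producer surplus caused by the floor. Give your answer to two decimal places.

Rewriting demand in inverse form: P = 201 - Q.
Without the control, 201 - Q = 135 + 1.5Q so Q* = 26.4 and P* = 174.6.
At P = 192, buyers demand (201 - 192)/1 = 9 while sellers would supply more, so the quantity traded is 9 at price 192.
PS goes from (1/2)(26.4)(39.6) = 522.72 to 452.25 (computed as (192 - 135)(9) - (1/2)(1.5)(9)^2), a change of -70.47.

-70.47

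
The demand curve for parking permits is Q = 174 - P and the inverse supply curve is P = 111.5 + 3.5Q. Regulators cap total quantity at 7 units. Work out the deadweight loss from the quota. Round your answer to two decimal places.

Rewriting demand in inverse form: P = 174 - Q.
Without the quota, 174 - Q = 111.5 + 3.5Q gives Q* = 13.8889.
At Q = 7 the demand price is 174 - (7) = 167 and the supply price is 111.5 + 3.5(7) = 136.
DWL = (1/2)(gap between curves at 7) x (Q* - 7) = (1/2)(31)(6.8889) = 106.7778.

106.78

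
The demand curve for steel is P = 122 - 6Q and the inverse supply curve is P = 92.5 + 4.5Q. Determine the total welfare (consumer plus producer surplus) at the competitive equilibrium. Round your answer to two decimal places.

Setting demand equal to supply, 29.5 = 10.5Q, so Q* = 2.8095 and P* = 105.1429.
CS = (1/2)(2.8095)(16.8571) = 23.6803 and PS = (1/2)(2.8095)(12.6429) = 17.7602, so total surplus = 41.4405.

41.44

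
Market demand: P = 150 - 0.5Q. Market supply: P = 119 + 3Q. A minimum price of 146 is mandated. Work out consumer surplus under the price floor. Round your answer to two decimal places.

Without the control, 150 - 0.5Q = 119 + 3Q so Q* = 8.8571 and P* = 145.5714.
At P = 146, buyers demand (150 - 146)/0.5 = 8 while sellers would supply more, so the quantity traded is 8 at price 146.
CS is the triangle under demand above 146: (1/2)(8)(150 - 146) = 16.

16.00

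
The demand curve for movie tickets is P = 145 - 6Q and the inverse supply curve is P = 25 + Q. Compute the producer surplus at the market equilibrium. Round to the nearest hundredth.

Equilibrium: 145 - 6Q = 25 + Q, so Q* = 17.1429 and P* = 42.1429.
PS is the area between P* and the supply curve from 0 to Q*: (1/2)(17.1429)(17.1429) = 146.9388.

146.94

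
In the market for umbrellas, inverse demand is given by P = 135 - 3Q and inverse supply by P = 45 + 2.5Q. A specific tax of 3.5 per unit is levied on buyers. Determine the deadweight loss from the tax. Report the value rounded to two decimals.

1.11

Pre-tax equilibrium: 135 - 3Q = 45 + 2.5Q gives Q* = 16.3636, P* = 85.9091.
A tax on buyers shifts demand down by 3.5: (135 - 3.5) - 3Q = 45 + 2.5Q, so Q_t = 15.7273. Buyers pay P_b = 87.8182; sellers receive P_s = P_b - 3.5 = 84.3182.
Deadweight loss is the triangle between the curves from Q_t to Q*: (1/2)(16.3636 - 15.7273)(3.5) = 1.1136.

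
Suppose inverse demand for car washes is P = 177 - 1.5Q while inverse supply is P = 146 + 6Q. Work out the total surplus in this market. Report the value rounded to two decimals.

Set 177 - 1.5Q = 146 + 6Q, which gives 31 = 7.5Q, so Q* = 4.1333 and P* = 177 - 1.5(4.1333) = 170.8.
CS = (1/2)(4.1333)(6.2) = 12.8133 and PS = (1/2)(4.1333)(24.8) = 51.2533, so total surplus = 64.0667.

64.07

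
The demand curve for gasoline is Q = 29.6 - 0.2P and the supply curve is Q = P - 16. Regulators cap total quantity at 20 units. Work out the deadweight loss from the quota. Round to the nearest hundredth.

12.00

Rewriting demand in inverse form: P = 148 - 5Q.
Rewriting supply in inverse form: P = 16 + Q.
Without the quota, 148 - 5Q = 16 + Q gives Q* = 22.
At Q = 20 the demand price is 148 - 5(20) = 48 and the supply price is 16 + (20) = 36.
DWL = (1/2)(gap between curves at 20) x (Q* - 20) = (1/2)(12)(2) = 12.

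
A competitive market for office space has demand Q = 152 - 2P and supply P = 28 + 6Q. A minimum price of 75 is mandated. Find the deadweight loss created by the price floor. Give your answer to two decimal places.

94.23

Rewriting demand in inverse form: P = 76 - 0.5Q.
Without the control, 76 - 0.5Q = 28 + 6Q so Q* = 7.3846 and P* = 72.3077.
At the floor price 75, quantity demanded is (76 - 75)/0.5 = 2; demand is the short side, so Q = 2 trades at P = 75.
At Q = 2 the demand price is 75 and the supply price is 40. Deadweight loss is the triangle between the curves from 2 to 7.3846: (1/2)(75 - 40)(7.3846 - 2) = 94.2308.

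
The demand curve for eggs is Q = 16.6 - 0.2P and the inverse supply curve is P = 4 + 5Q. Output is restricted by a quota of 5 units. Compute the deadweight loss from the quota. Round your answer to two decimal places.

Rewriting demand in inverse form: P = 83 - 5Q.
Without the quota, 83 - 5Q = 4 + 5Q gives Q* = 7.9.
At Q = 5 the demand price is 83 - 5(5) = 58 and the supply price is 4 + 5(5) = 29.
Deadweight loss is the triangle between the curves from 5 to 7.9: (1/2)(58 - 29)(7.9 - 5) = 42.05.

42.05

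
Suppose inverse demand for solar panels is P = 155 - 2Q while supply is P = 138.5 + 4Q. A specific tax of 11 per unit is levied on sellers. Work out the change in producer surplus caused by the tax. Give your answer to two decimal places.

Without the tax, 155 - 2Q = 138.5 + 4Q so Q* = 2.75 and P* = 149.5.
With the tax, sellers need 11 more per unit: 155 - 2Q = 138.5 + 4Q + 11, so Q_t = 0.9167. Buyers pay P_b = 153.1667; sellers receive P_s = P_b - 11 = 142.1667.
PS falls from (1/2)(2.75)(11) = 15.125 to (1/2)(0.9167)(3.6667) = 1.6806, a change of -13.4444.

-13.44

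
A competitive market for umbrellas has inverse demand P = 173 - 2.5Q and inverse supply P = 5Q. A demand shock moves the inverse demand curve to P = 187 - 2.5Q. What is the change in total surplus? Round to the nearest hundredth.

Initial equilibrium: Q_0 = 23.0667, P_0 = 115.3333; CS_0 = (1/2)(23.0667)(57.6667) = 665.0889, PS_0 = (1/2)(23.0667)(115.3333) = 1330.1778.
New equilibrium: 187 - 2.5Q = 5Q gives Q_1 = 24.9333, P_1 = 124.6667; CS_1 = 777.0889, PS_1 = 1554.1778.
Change in total surplus = (777.0889 + 1554.1778) - (665.0889 + 1330.1778) = 336.

336.00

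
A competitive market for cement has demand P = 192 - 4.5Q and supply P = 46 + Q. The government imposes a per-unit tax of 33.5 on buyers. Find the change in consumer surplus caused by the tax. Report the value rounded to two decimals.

-644.11

Pre-tax equilibrium: 192 - 4.5Q = 46 + Q gives Q* = 26.5455, P* = 72.5455.
A tax on buyers shifts demand down by 33.5: (192 - 33.5) - 4.5Q = 46 + Q, so Q_t = 20.4545. Buyers pay P_b = 99.9545; sellers receive P_s = P_b - 33.5 = 66.4545.
Consumers lose the trapezoid between P* and P_b out to Q_t plus the triangle from Q_t to Q*: change in CS = 941.374 - 1585.4876 = -644.1136.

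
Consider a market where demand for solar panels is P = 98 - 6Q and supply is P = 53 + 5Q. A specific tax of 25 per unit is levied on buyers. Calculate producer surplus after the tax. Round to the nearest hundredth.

8.26

Without the tax, 98 - 6Q = 53 + 5Q so Q* = 4.0909 and P* = 73.4545.
A tax on buyers shifts demand down by 25: (98 - 25) - 6Q = 53 + 5Q, so Q_t = 1.8182. Buyers pay P_b = 87.0909; sellers receive P_s = P_b - 25 = 62.0909.
Producer surplus is the triangle above supply below P_s: (1/2)(1.8182)(62.0909 - 53) = 8.2645.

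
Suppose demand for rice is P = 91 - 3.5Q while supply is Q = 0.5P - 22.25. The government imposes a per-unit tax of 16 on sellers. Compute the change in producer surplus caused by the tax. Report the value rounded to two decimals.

Rewriting supply in inverse form: P = 44.5 + 2Q.
Pre-tax equilibrium: 91 - 3.5Q = 44.5 + 2Q gives Q* = 8.4545, P* = 61.4091.
With the tax, sellers need 16 more per unit: 91 - 3.5Q = 44.5 + 2Q + 16, so Q_t = 5.5455. Buyers pay P_b = 71.5909; sellers receive P_s = P_b - 16 = 55.5909.
Producers lose the trapezoid between P_s and P* out to Q_t plus the triangle from Q_t to Q*: change in PS = 30.7521 - 71.4793 = -40.7273.

-40.73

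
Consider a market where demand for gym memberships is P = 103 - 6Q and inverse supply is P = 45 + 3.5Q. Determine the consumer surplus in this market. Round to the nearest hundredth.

111.82

Set 103 - 6Q = 45 + 3.5Q, which gives 58 = 9.5Q, so Q* = 6.1053 and P* = 103 - 6(6.1053) = 66.3684.
CS is the area between the demand curve and P* from 0 to Q*: (1/2)(6.1053)(36.6316) = 111.8227.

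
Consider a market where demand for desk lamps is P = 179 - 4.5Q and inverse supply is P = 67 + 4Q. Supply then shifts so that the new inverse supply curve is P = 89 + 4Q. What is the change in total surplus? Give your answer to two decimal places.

-261.41

Initial equilibrium: Q_0 = 13.1765, P_0 = 119.7059; CS_0 = (1/2)(13.1765)(59.2941) = 390.6436, PS_0 = (1/2)(13.1765)(52.7059) = 347.2388.
New equilibrium: 179 - 4.5Q = 89 + 4Q gives Q_1 = 10.5882, P_1 = 131.3529; CS_1 = 252.2491, PS_1 = 224.2215.
Change in total surplus = (252.2491 + 224.2215) - (390.6436 + 347.2388) = -261.4118.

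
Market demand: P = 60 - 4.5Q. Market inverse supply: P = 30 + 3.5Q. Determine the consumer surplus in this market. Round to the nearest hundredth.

31.64

Set 60 - 4.5Q = 30 + 3.5Q, which gives 30 = 8Q, so Q* = 3.75 and P* = 60 - 4.5(3.75) = 43.125.
The demand choke price is 60, so CS = (1/2)(Q*)(60 - P*) = (1/2)(3.75)(16.875) = 31.6406.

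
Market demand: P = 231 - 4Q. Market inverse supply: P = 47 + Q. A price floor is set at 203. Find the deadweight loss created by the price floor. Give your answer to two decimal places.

Free-market equilibrium: 231 - 4Q = 47 + Q gives Q* = 36.8, P* = 83.8.
At P = 203, buyers demand (231 - 203)/4 = 7 while sellers would supply more, so the quantity traded is 7 at price 203.
At Q = 7 the demand price is 203 and the supply price is 54. Deadweight loss is the triangle between the curves from 7 to 36.8: (1/2)(203 - 54)(36.8 - 7) = 2220.1.

2220.10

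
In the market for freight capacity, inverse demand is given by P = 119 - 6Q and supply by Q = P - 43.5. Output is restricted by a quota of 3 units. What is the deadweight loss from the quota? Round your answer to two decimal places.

Rewriting supply in inverse form: P = 43.5 + Q.
Unrestricted equilibrium: Q* = (119 - 43.5)/(6 + 1) = 10.7857.
At Q = 3 the demand price is 119 - 6(3) = 101 and the supply price is 43.5 + (3) = 46.5.
DWL = (1/2)(gap between curves at 3) x (Q* - 3) = (1/2)(54.5)(7.7857) = 212.1607.

212.16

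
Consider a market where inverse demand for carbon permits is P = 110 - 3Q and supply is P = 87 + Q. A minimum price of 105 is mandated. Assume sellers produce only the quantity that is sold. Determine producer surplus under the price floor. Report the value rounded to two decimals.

28.61

Without the control, 110 - 3Q = 87 + Q so Q* = 5.75 and P* = 92.75.
At the floor price 105, quantity demanded is (110 - 105)/3 = 1.6667; demand is the short side, so Q = 1.6667 trades at P = 105.
The supply price at Q = 1.6667 is 88.6667. PS is the trapezoid between 105 and supply over [0, 1.6667]: (1/2)[(105 - 87) + (105 - 88.6667)](1.6667) = 28.6111.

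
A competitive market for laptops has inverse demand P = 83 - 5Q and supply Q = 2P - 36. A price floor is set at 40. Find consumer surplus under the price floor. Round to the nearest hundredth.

Rewriting supply in inverse form: P = 18 + 0.5Q.
Free-market equilibrium: 83 - 5Q = 18 + 0.5Q gives Q* = 11.8182, P* = 23.9091.
At the floor price 40, quantity demanded is (83 - 40)/5 = 8.6; demand is the short side, so Q = 8.6 trades at P = 40.
CS is the triangle under demand above 40: (1/2)(8.6)(83 - 40) = 184.9.

184.90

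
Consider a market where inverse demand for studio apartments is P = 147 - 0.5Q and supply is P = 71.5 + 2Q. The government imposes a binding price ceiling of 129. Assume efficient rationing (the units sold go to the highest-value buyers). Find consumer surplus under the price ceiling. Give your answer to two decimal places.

310.86

Without the control, 147 - 0.5Q = 71.5 + 2Q so Q* = 30.2 and P* = 131.9.
At P = 129, sellers supply (129 - 71.5)/2 = 28.75 while buyers want more, so the quantity traded is 28.75 at price 129.
The demand price at Q = 28.75 is 132.625. CS is the trapezoid between demand and 129 over [0, 28.75]: (1/2)[(147 - 129) + (132.625 - 129)](28.75) = 310.8594.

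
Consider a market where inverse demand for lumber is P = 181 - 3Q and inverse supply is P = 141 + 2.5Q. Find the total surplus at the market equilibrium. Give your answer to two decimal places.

Equilibrium: 181 - 3Q = 141 + 2.5Q, so Q* = 7.2727 and P* = 159.1818.
Total surplus is the full triangle between the curves from 0 to Q*: (1/2)(7.2727)(181 - 141) = 145.4545.

145.45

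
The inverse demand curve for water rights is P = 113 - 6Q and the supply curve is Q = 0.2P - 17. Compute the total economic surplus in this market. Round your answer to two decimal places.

Rewriting supply in inverse form: P = 85 + 5Q.
Equilibrium: 113 - 6Q = 85 + 5Q, so Q* = 2.5455 and P* = 97.7273.
Total surplus is the full triangle between the curves from 0 to Q*: (1/2)(2.5455)(113 - 85) = 35.6364.

35.64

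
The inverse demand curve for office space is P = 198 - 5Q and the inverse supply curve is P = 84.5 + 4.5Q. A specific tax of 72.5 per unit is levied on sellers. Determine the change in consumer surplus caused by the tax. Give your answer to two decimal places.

Pre-tax equilibrium: 198 - 5Q = 84.5 + 4.5Q gives Q* = 11.9474, P* = 138.2632.
A tax on sellers shifts supply up by 72.5: 198 - 5Q = 84.5 + 4.5Q + 72.5, so Q_t = 4.3158. Buyers pay P_b = 176.4211; sellers receive P_s = P_b - 72.5 = 103.9211.
CS falls from (1/2)(11.9474)(59.7368) = 356.849 to (1/2)(4.3158)(21.5789) = 46.5651, a change of -310.2839.

-310.28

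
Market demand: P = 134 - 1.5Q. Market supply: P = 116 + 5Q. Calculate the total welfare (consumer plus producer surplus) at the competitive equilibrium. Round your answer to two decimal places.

24.92

Set 134 - 1.5Q = 116 + 5Q, which gives 18 = 6.5Q, so Q* = 2.7692 and P* = 134 - 1.5(2.7692) = 129.8462.
CS = (1/2)(2.7692)(4.1538) = 5.7515 and PS = (1/2)(2.7692)(13.8462) = 19.1716, so total surplus = 24.9231.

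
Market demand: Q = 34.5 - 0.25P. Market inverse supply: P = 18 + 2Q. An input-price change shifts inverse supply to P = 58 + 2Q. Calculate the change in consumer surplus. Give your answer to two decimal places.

Rewriting demand in inverse form: P = 138 - 4Q.
Initial equilibrium: Q_0 = 20, P_0 = 58; CS_0 = (1/2)(20)(80) = 800, PS_0 = (1/2)(20)(40) = 400.
New equilibrium: 138 - 4Q = 58 + 2Q gives Q_1 = 13.3333, P_1 = 84.6667; CS_1 = 355.5556, PS_1 = 177.7778.
Change in consumer surplus = 355.5556 - 800 = -444.4444.

-444.44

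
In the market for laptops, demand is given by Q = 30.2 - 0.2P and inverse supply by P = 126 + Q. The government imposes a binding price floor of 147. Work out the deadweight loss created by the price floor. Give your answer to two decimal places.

Rewriting demand in inverse form: P = 151 - 5Q.
Free-market equilibrium: 151 - 5Q = 126 + Q gives Q* = 4.1667, P* = 130.1667.
At the floor price 147, quantity demanded is (151 - 147)/5 = 0.8; demand is the short side, so Q = 0.8 trades at P = 147.
At Q = 0.8 the demand price is 147 and the supply price is 126.8. Deadweight loss is the triangle between the curves from 0.8 to 4.1667: (1/2)(147 - 126.8)(4.1667 - 0.8) = 34.0033.

34.00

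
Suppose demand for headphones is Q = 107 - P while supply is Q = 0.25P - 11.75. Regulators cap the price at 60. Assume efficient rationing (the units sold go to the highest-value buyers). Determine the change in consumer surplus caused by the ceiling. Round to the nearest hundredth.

75.47

Rewriting demand in inverse form: P = 107 - Q.
Rewriting supply in inverse form: P = 47 + 4Q.
Without the control, 107 - Q = 47 + 4Q so Q* = 12 and P* = 95.
At P = 60, sellers supply (60 - 47)/4 = 3.25 while buyers want more, so the quantity traded is 3.25 at price 60.
CS goes from (1/2)(12)(12) = 72 to 147.4688 (computed as (107 - 60)(3.25) - (1/2)(1)(3.25)^2), a change of 75.4688.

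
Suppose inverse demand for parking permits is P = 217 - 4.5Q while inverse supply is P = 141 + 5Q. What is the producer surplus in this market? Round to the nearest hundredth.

Setting demand equal to supply, 76 = 9.5Q, so Q* = 8 and P* = 181.
Producer surplus is the triangle above supply below P*: (1/2)(8)(181 - 141) = (1/2)(8)(40) = 160.

160.00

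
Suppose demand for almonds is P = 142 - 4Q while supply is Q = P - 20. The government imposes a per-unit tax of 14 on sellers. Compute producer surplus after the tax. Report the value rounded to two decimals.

Rewriting supply in inverse form: P = 20 + Q.
Pre-tax equilibrium: 142 - 4Q = 20 + Q gives Q* = 24.4, P* = 44.4.
With the tax, sellers need 14 more per unit: 142 - 4Q = 20 + Q + 14, so Q_t = 21.6. Buyers pay P_b = 55.6; sellers receive P_s = P_b - 14 = 41.6.
PS = (1/2)(Q_t)(P_s - 20) = (1/2)(21.6)(21.6) = 233.28.

233.28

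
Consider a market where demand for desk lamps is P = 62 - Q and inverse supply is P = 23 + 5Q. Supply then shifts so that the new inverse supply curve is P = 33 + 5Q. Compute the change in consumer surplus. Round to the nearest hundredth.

-9.44

Initial equilibrium: Q_0 = 6.5, P_0 = 55.5; CS_0 = (1/2)(6.5)(6.5) = 21.125, PS_0 = (1/2)(6.5)(32.5) = 105.625.
New equilibrium: 62 - Q = 33 + 5Q gives Q_1 = 4.8333, P_1 = 57.1667; CS_1 = 11.6806, PS_1 = 58.4028.
Change in consumer surplus = 11.6806 - 21.125 = -9.4444.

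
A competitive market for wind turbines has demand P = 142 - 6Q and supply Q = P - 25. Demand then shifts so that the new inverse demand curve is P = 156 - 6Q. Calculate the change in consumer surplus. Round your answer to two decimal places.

212.57

Rewriting supply in inverse form: P = 25 + Q.
Initial equilibrium: Q_0 = 16.7143, P_0 = 41.7143; CS_0 = (1/2)(16.7143)(100.2857) = 838.102, PS_0 = (1/2)(16.7143)(16.7143) = 139.6837.
New equilibrium: 156 - 6Q = 25 + Q gives Q_1 = 18.7143, P_1 = 43.7143; CS_1 = 1050.6735, PS_1 = 175.1122.
Change in consumer surplus = 1050.6735 - 838.102 = 212.5714.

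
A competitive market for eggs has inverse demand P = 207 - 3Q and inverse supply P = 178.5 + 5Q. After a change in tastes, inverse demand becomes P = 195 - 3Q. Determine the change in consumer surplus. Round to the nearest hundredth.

Initial equilibrium: Q_0 = 3.5625, P_0 = 196.3125; CS_0 = (1/2)(3.5625)(10.6875) = 19.0371, PS_0 = (1/2)(3.5625)(17.8125) = 31.7285.
New equilibrium: 195 - 3Q = 178.5 + 5Q gives Q_1 = 2.0625, P_1 = 188.8125; CS_1 = 6.3809, PS_1 = 10.6348.
Change in consumer surplus = 6.3809 - 19.0371 = -12.6562.

-12.66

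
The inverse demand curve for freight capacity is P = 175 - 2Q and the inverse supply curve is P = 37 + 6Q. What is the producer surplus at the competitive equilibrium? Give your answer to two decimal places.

892.69

Setting demand equal to supply, 138 = 8Q, so Q* = 17.25 and P* = 140.5.
PS is the area between P* and the supply curve from 0 to Q*: (1/2)(17.25)(103.5) = 892.6875.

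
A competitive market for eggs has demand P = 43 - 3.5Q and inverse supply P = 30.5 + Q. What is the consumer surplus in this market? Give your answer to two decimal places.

13.50

Set 43 - 3.5Q = 30.5 + Q, which gives 12.5 = 4.5Q, so Q* = 2.7778 and P* = 43 - 3.5(2.7778) = 33.2778.
The demand choke price is 43, so CS = (1/2)(Q*)(43 - P*) = (1/2)(2.7778)(9.7222) = 13.5031.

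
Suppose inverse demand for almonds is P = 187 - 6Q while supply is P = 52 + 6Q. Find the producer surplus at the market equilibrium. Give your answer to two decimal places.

Equilibrium: 187 - 6Q = 52 + 6Q, so Q* = 11.25 and P* = 119.5.
Producer surplus is the triangle above supply below P*: (1/2)(11.25)(119.5 - 52) = (1/2)(11.25)(67.5) = 379.6875.

379.69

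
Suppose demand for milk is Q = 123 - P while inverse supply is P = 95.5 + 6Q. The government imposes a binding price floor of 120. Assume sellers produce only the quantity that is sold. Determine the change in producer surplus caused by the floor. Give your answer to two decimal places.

0.20

Rewriting demand in inverse form: P = 123 - Q.
Without the control, 123 - Q = 95.5 + 6Q so Q* = 3.9286 and P* = 119.0714.
At the floor price 120, quantity demanded is (123 - 120)/1 = 3; demand is the short side, so Q = 3 trades at P = 120.
PS goes from (1/2)(3.9286)(23.5714) = 46.301 to 46.5 (computed as (120 - 95.5)(3) - (1/2)(6)(3)^2), a change of 0.199.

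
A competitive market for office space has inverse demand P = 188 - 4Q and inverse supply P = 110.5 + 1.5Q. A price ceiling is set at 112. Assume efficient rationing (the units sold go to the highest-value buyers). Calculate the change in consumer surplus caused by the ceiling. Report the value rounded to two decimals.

-323.11

Without the control, 188 - 4Q = 110.5 + 1.5Q so Q* = 14.0909 and P* = 131.6364.
At the ceiling price 112, quantity supplied is (112 - 110.5)/1.5 = 1; supply is the short side, so Q = 1 trades at P = 112.
CS goes from (1/2)(14.0909)(56.3636) = 397.1074 to 74 (computed as (188 - 112)(1) - (1/2)(4)(1)^2), a change of -323.1074.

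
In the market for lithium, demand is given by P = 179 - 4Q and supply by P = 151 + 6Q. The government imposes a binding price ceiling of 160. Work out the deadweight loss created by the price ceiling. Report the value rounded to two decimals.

Without the control, 179 - 4Q = 151 + 6Q so Q* = 2.8 and P* = 167.8.
At the ceiling price 160, quantity supplied is (160 - 151)/6 = 1.5; supply is the short side, so Q = 1.5 trades at P = 160.
At Q = 1.5 the demand price is 173 and the supply price is 160. Deadweight loss is the triangle between the curves from 1.5 to 2.8: (1/2)(173 - 160)(2.8 - 1.5) = 8.45.

8.45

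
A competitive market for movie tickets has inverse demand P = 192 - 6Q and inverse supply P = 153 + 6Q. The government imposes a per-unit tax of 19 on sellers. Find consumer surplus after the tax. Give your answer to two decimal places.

8.33

Without the tax, 192 - 6Q = 153 + 6Q so Q* = 3.25 and P* = 172.5.
With the tax, sellers need 19 more per unit: 192 - 6Q = 153 + 6Q + 19, so Q_t = 1.6667. Buyers pay P_b = 182; sellers receive P_s = P_b - 19 = 163.
Consumer surplus is the triangle under demand above P_b: (1/2)(1.6667)(192 - 182) = 8.3333.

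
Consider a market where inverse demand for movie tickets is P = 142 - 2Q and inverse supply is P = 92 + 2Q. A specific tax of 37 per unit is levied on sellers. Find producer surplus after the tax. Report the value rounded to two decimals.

10.56

Without the tax, 142 - 2Q = 92 + 2Q so Q* = 12.5 and P* = 117.
A tax on sellers shifts supply up by 37: 142 - 2Q = 92 + 2Q + 37, so Q_t = 3.25. Buyers pay P_b = 135.5; sellers receive P_s = P_b - 37 = 98.5.
Producer surplus is the triangle above supply below P_s: (1/2)(3.25)(98.5 - 92) = 10.5625.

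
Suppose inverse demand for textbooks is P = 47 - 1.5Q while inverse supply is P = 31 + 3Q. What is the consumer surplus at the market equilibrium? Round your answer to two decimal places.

9.48

Equilibrium: 47 - 1.5Q = 31 + 3Q, so Q* = 3.5556 and P* = 41.6667.
CS is the area between the demand curve and P* from 0 to Q*: (1/2)(3.5556)(5.3333) = 9.4815.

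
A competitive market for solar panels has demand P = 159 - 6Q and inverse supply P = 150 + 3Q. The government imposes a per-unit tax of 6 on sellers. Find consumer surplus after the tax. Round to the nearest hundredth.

Pre-tax equilibrium: 159 - 6Q = 150 + 3Q gives Q* = 1, P* = 153.
A tax on sellers shifts supply up by 6: 159 - 6Q = 150 + 3Q + 6, so Q_t = 0.3333. Buyers pay P_b = 157; sellers receive P_s = P_b - 6 = 151.
Consumer surplus is the triangle under demand above P_b: (1/2)(0.3333)(159 - 157) = 0.3333.

0.33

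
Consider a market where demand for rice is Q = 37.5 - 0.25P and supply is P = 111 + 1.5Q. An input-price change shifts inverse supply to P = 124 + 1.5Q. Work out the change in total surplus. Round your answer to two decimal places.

-76.82

Rewriting demand in inverse form: P = 150 - 4Q.
Initial equilibrium: Q_0 = 7.0909, P_0 = 121.6364; CS_0 = (1/2)(7.0909)(28.3636) = 100.562, PS_0 = (1/2)(7.0909)(10.6364) = 37.7107.
New equilibrium: 150 - 4Q = 124 + 1.5Q gives Q_1 = 4.7273, P_1 = 131.0909; CS_1 = 44.6942, PS_1 = 16.7603.
Change in total surplus = (44.6942 + 16.7603) - (100.562 + 37.7107) = -76.8182.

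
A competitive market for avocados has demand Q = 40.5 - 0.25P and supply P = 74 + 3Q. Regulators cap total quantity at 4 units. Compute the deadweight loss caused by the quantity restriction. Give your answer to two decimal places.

Rewriting demand in inverse form: P = 162 - 4Q.
Unrestricted equilibrium: Q* = (162 - 74)/(4 + 3) = 12.5714.
At Q = 4 the demand price is 162 - 4(4) = 146 and the supply price is 74 + 3(4) = 86.
Deadweight loss is the triangle between the curves from 4 to 12.5714: (1/2)(146 - 86)(12.5714 - 4) = 257.1429.

257.14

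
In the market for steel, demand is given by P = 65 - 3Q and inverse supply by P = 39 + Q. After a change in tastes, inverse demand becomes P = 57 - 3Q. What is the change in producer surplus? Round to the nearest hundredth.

-11.00

Initial equilibrium: Q_0 = 6.5, P_0 = 45.5; CS_0 = (1/2)(6.5)(19.5) = 63.375, PS_0 = (1/2)(6.5)(6.5) = 21.125.
New equilibrium: 57 - 3Q = 39 + Q gives Q_1 = 4.5, P_1 = 43.5; CS_1 = 30.375, PS_1 = 10.125.
Change in producer surplus = 10.125 - 21.125 = -11.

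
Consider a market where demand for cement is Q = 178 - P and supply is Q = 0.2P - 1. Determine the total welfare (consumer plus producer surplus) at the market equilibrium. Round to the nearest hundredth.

2494.08

Rewriting demand in inverse form: P = 178 - Q.
Rewriting supply in inverse form: P = 5 + 5Q.
Setting demand equal to supply, 173 = 6Q, so Q* = 28.8333 and P* = 149.1667.
Total surplus is the full triangle between the curves from 0 to Q*: (1/2)(28.8333)(178 - 5) = 2494.0833.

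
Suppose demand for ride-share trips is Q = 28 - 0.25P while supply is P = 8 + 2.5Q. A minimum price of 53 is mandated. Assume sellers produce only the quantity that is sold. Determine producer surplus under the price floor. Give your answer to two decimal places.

Rewriting demand in inverse form: P = 112 - 4Q.
Without the control, 112 - 4Q = 8 + 2.5Q so Q* = 16 and P* = 48.
At P = 53, buyers demand (112 - 53)/4 = 14.75 while sellers would supply more, so the quantity traded is 14.75 at price 53.
The supply price at Q = 14.75 is 44.875. PS is the trapezoid between 53 and supply over [0, 14.75]: (1/2)[(53 - 8) + (53 - 44.875)](14.75) = 391.7969.

391.80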